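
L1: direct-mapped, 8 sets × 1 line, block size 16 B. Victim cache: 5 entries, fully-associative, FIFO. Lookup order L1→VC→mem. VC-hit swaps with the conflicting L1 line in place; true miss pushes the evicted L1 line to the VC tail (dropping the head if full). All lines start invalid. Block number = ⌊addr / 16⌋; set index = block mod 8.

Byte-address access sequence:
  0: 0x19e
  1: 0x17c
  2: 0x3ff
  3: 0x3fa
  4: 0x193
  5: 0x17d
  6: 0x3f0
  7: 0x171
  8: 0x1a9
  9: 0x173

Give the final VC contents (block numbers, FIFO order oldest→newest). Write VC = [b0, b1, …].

#0 0x19e→b25/s1 MISS; vc=[]
#1 0x17c→b23/s7 MISS; vc=[]
#2 0x3ff→b63/s7 MISS; vc=[23]
#3 0x3fa→b63/s7 L1-HIT; vc=[23]
#4 0x193→b25/s1 L1-HIT; vc=[23]
#5 0x17d→b23/s7 VC-HIT; vc=[63]
#6 0x3f0→b63/s7 VC-HIT; vc=[23]
#7 0x171→b23/s7 VC-HIT; vc=[63]
#8 0x1a9→b26/s2 MISS; vc=[63]
#9 0x173→b23/s7 L1-HIT; vc=[63]

VC = [63]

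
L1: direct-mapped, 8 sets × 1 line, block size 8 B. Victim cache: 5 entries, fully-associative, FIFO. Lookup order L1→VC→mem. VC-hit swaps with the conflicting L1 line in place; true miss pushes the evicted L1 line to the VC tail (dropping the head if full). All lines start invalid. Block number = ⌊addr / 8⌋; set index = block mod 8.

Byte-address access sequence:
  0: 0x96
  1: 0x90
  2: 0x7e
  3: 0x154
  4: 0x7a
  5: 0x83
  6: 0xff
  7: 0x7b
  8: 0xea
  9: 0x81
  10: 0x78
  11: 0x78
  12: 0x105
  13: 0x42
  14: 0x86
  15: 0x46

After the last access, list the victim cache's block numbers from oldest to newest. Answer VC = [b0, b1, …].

VC = [18, 31, 16, 32]

#0 0x96→b18/s2 MISS; vc=[]
#1 0x90→b18/s2 L1-HIT; vc=[]
#2 0x7e→b15/s7 MISS; vc=[]
#3 0x154→b42/s2 MISS; vc=[18]
#4 0x7a→b15/s7 L1-HIT; vc=[18]
#5 0x83→b16/s0 MISS; vc=[18]
#6 0xff→b31/s7 MISS; vc=[18,15]
#7 0x7b→b15/s7 VC-HIT; vc=[18,31]
#8 0xea→b29/s5 MISS; vc=[18,31]
#9 0x81→b16/s0 L1-HIT; vc=[18,31]
#10 0x78→b15/s7 L1-HIT; vc=[18,31]
#11 0x78→b15/s7 L1-HIT; vc=[18,31]
#12 0x105→b32/s0 MISS; vc=[18,31,16]
#13 0x42→b8/s0 MISS; vc=[18,31,16,32]
#14 0x86→b16/s0 VC-HIT; vc=[18,31,8,32]
#15 0x46→b8/s0 VC-HIT; vc=[18,31,16,32]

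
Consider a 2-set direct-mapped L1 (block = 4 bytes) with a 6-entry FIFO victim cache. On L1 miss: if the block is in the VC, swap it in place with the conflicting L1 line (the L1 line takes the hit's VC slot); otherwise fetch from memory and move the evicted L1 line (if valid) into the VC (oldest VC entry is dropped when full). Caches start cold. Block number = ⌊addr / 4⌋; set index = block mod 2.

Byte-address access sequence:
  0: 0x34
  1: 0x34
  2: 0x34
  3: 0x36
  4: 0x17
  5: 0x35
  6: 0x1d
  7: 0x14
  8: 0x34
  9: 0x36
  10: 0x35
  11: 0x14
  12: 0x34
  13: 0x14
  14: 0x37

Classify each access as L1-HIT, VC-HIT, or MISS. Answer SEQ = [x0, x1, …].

SEQ = [MISS, L1-HIT, L1-HIT, L1-HIT, MISS, VC-HIT, MISS, VC-HIT, VC-HIT, L1-HIT, L1-HIT, VC-HIT, VC-HIT, VC-HIT, VC-HIT]

#0 0x34→b13/s1 MISS; vc=[]
#1 0x34→b13/s1 L1-HIT; vc=[]
#2 0x34→b13/s1 L1-HIT; vc=[]
#3 0x36→b13/s1 L1-HIT; vc=[]
#4 0x17→b5/s1 MISS; vc=[13]
#5 0x35→b13/s1 VC-HIT; vc=[5]
#6 0x1d→b7/s1 MISS; vc=[5,13]
#7 0x14→b5/s1 VC-HIT; vc=[7,13]
#8 0x34→b13/s1 VC-HIT; vc=[7,5]
#9 0x36→b13/s1 L1-HIT; vc=[7,5]
#10 0x35→b13/s1 L1-HIT; vc=[7,5]
#11 0x14→b5/s1 VC-HIT; vc=[7,13]
#12 0x34→b13/s1 VC-HIT; vc=[7,5]
#13 0x14→b5/s1 VC-HIT; vc=[7,13]
#14 0x37→b13/s1 VC-HIT; vc=[7,5]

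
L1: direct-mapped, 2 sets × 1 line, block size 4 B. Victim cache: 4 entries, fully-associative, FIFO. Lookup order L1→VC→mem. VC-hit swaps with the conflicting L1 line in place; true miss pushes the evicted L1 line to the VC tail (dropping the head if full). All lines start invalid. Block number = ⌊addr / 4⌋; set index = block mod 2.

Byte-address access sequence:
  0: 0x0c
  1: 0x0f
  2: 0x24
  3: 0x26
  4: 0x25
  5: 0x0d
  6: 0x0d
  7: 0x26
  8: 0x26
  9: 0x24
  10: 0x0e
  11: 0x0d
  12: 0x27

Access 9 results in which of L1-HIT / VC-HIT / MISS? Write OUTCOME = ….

OUTCOME = L1-HIT

#0 0xc→b3/s1 MISS; vc=[]
#1 0xf→b3/s1 L1-HIT; vc=[]
#2 0x24→b9/s1 MISS; vc=[3]
#3 0x26→b9/s1 L1-HIT; vc=[3]
#4 0x25→b9/s1 L1-HIT; vc=[3]
#5 0xd→b3/s1 VC-HIT; vc=[9]
#6 0xd→b3/s1 L1-HIT; vc=[9]
#7 0x26→b9/s1 VC-HIT; vc=[3]
#8 0x26→b9/s1 L1-HIT; vc=[3]
#9 0x24→b9/s1 L1-HIT; vc=[3]
#10 0xe→b3/s1 VC-HIT; vc=[9]
#11 0xd→b3/s1 L1-HIT; vc=[9]
#12 0x27→b9/s1 VC-HIT; vc=[3]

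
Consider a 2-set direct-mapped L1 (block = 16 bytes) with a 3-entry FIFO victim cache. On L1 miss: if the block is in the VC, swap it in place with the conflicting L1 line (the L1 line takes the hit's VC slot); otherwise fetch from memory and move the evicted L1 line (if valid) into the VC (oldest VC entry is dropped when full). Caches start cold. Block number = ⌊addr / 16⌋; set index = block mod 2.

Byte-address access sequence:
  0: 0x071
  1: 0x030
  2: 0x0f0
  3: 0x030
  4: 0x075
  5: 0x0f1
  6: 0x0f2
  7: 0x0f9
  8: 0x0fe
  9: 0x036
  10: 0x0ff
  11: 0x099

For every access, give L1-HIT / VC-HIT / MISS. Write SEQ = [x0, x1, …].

#0 0x71→b7/s1 MISS; vc=[]
#1 0x30→b3/s1 MISS; vc=[7]
#2 0xf0→b15/s1 MISS; vc=[7,3]
#3 0x30→b3/s1 VC-HIT; vc=[7,15]
#4 0x75→b7/s1 VC-HIT; vc=[3,15]
#5 0xf1→b15/s1 VC-HIT; vc=[3,7]
#6 0xf2→b15/s1 L1-HIT; vc=[3,7]
#7 0xf9→b15/s1 L1-HIT; vc=[3,7]
#8 0xfe→b15/s1 L1-HIT; vc=[3,7]
#9 0x36→b3/s1 VC-HIT; vc=[15,7]
#10 0xff→b15/s1 VC-HIT; vc=[3,7]
#11 0x99→b9/s1 MISS; vc=[3,7,15]

SEQ = [MISS, MISS, MISS, VC-HIT, VC-HIT, VC-HIT, L1-HIT, L1-HIT, L1-HIT, VC-HIT, VC-HIT, MISS]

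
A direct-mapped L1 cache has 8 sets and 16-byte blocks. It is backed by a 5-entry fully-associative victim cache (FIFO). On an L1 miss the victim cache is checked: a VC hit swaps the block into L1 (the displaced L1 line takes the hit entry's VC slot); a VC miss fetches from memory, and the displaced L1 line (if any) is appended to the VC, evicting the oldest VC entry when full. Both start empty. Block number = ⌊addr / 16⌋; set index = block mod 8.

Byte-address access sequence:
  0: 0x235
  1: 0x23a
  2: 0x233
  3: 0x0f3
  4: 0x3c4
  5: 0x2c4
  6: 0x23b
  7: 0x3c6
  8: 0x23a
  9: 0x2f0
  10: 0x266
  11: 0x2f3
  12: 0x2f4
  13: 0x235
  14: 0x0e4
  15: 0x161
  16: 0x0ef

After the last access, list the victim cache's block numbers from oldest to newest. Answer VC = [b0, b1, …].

  [0] addr=0x235 blk=35 s=3: MISS | VC []
  [1] addr=0x23a blk=35 s=3: L1-HIT | VC []
  [2] addr=0x233 blk=35 s=3: L1-HIT | VC []
  [3] addr=0xf3 blk=15 s=7: MISS | VC []
  [4] addr=0x3c4 blk=60 s=4: MISS | VC []
  [5] addr=0x2c4 blk=44 s=4: MISS | VC [60]
  [6] addr=0x23b blk=35 s=3: L1-HIT | VC [60]
  [7] addr=0x3c6 blk=60 s=4: VC-HIT | VC [44]
  [8] addr=0x23a blk=35 s=3: L1-HIT | VC [44]
  [9] addr=0x2f0 blk=47 s=7: MISS | VC [44, 15]
  [10] addr=0x266 blk=38 s=6: MISS | VC [44, 15]
  [11] addr=0x2f3 blk=47 s=7: L1-HIT | VC [44, 15]
  [12] addr=0x2f4 blk=47 s=7: L1-HIT | VC [44, 15]
  [13] addr=0x235 blk=35 s=3: L1-HIT | VC [44, 15]
  [14] addr=0xe4 blk=14 s=6: MISS | VC [44, 15, 38]
  [15] addr=0x161 blk=22 s=6: MISS | VC [44, 15, 38, 14]
  [16] addr=0xef blk=14 s=6: VC-HIT | VC [44, 15, 38, 22]

VC = [44, 15, 38, 22]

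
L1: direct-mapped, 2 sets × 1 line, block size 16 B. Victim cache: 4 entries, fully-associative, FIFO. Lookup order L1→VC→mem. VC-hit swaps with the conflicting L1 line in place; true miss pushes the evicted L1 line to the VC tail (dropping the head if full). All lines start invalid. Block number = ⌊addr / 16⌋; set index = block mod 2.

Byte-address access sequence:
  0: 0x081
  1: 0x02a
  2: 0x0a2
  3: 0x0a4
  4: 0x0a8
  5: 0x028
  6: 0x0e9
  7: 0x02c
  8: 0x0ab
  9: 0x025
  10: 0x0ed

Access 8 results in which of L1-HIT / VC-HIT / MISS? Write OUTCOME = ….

  [0] addr=0x81 blk=8 s=0: MISS | VC []
  [1] addr=0x2a blk=2 s=0: MISS | VC [8]
  [2] addr=0xa2 blk=10 s=0: MISS | VC [8, 2]
  [3] addr=0xa4 blk=10 s=0: L1-HIT | VC [8, 2]
  [4] addr=0xa8 blk=10 s=0: L1-HIT | VC [8, 2]
  [5] addr=0x28 blk=2 s=0: VC-HIT | VC [8, 10]
  [6] addr=0xe9 blk=14 s=0: MISS | VC [8, 10, 2]
  [7] addr=0x2c blk=2 s=0: VC-HIT | VC [8, 10, 14]
  [8] addr=0xab blk=10 s=0: VC-HIT | VC [8, 2, 14]
  [9] addr=0x25 blk=2 s=0: VC-HIT | VC [8, 10, 14]
  [10] addr=0xed blk=14 s=0: VC-HIT | VC [8, 10, 2]

OUTCOME = VC-HIT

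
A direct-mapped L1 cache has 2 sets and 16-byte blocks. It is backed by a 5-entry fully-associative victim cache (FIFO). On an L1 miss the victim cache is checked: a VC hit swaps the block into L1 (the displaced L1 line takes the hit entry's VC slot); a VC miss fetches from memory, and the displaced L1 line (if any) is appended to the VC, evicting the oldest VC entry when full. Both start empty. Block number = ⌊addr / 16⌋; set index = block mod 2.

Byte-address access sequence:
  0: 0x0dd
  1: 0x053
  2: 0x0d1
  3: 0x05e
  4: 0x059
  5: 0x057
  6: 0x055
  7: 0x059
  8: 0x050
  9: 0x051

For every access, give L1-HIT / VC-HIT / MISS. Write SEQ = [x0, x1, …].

0: 0xdd (blk 13, set 1) → MISS  vc=[]
1: 0x53 (blk 5, set 1) → MISS  vc=[13]
2: 0xd1 (blk 13, set 1) → VC-HIT  vc=[5]
3: 0x5e (blk 5, set 1) → VC-HIT  vc=[13]
4: 0x59 (blk 5, set 1) → L1-HIT  vc=[13]
5: 0x57 (blk 5, set 1) → L1-HIT  vc=[13]
6: 0x55 (blk 5, set 1) → L1-HIT  vc=[13]
7: 0x59 (blk 5, set 1) → L1-HIT  vc=[13]
8: 0x50 (blk 5, set 1) → L1-HIT  vc=[13]
9: 0x51 (blk 5, set 1) → L1-HIT  vc=[13]

SEQ = [MISS, MISS, VC-HIT, VC-HIT, L1-HIT, L1-HIT, L1-HIT, L1-HIT, L1-HIT, L1-HIT]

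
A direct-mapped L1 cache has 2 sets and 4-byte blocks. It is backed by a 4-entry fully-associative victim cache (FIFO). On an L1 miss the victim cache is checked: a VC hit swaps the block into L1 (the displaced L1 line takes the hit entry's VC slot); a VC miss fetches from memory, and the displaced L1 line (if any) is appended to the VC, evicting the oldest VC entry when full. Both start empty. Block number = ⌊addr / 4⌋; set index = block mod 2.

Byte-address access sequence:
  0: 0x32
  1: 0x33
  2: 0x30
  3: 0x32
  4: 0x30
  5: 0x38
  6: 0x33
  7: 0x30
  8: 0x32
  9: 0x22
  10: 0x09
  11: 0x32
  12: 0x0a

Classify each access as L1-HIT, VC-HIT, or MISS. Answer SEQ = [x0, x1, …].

SEQ = [MISS, L1-HIT, L1-HIT, L1-HIT, L1-HIT, MISS, VC-HIT, L1-HIT, L1-HIT, MISS, MISS, VC-HIT, VC-HIT]

  [0] addr=0x32 blk=12 s=0: MISS | VC []
  [1] addr=0x33 blk=12 s=0: L1-HIT | VC []
  [2] addr=0x30 blk=12 s=0: L1-HIT | VC []
  [3] addr=0x32 blk=12 s=0: L1-HIT | VC []
  [4] addr=0x30 blk=12 s=0: L1-HIT | VC []
  [5] addr=0x38 blk=14 s=0: MISS | VC [12]
  [6] addr=0x33 blk=12 s=0: VC-HIT | VC [14]
  [7] addr=0x30 blk=12 s=0: L1-HIT | VC [14]
  [8] addr=0x32 blk=12 s=0: L1-HIT | VC [14]
  [9] addr=0x22 blk=8 s=0: MISS | VC [14, 12]
  [10] addr=0x9 blk=2 s=0: MISS | VC [14, 12, 8]
  [11] addr=0x32 blk=12 s=0: VC-HIT | VC [14, 2, 8]
  [12] addr=0xa blk=2 s=0: VC-HIT | VC [14, 12, 8]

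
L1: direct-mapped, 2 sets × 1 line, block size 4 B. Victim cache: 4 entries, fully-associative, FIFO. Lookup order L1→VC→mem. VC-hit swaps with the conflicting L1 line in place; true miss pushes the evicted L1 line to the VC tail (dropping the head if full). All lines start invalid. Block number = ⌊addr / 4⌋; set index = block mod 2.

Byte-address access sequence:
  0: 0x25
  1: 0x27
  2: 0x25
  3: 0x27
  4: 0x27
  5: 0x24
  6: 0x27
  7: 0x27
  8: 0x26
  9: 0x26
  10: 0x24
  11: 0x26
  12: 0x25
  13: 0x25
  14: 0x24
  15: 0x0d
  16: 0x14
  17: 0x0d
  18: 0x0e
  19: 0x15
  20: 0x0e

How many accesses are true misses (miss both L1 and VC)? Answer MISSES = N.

0: 0x25 (blk 9, set 1) → MISS  vc=[]
1: 0x27 (blk 9, set 1) → L1-HIT  vc=[]
2: 0x25 (blk 9, set 1) → L1-HIT  vc=[]
3: 0x27 (blk 9, set 1) → L1-HIT  vc=[]
4: 0x27 (blk 9, set 1) → L1-HIT  vc=[]
5: 0x24 (blk 9, set 1) → L1-HIT  vc=[]
6: 0x27 (blk 9, set 1) → L1-HIT  vc=[]
7: 0x27 (blk 9, set 1) → L1-HIT  vc=[]
8: 0x26 (blk 9, set 1) → L1-HIT  vc=[]
9: 0x26 (blk 9, set 1) → L1-HIT  vc=[]
10: 0x24 (blk 9, set 1) → L1-HIT  vc=[]
11: 0x26 (blk 9, set 1) → L1-HIT  vc=[]
12: 0x25 (blk 9, set 1) → L1-HIT  vc=[]
13: 0x25 (blk 9, set 1) → L1-HIT  vc=[]
14: 0x24 (blk 9, set 1) → L1-HIT  vc=[]
15: 0xd (blk 3, set 1) → MISS  vc=[9]
16: 0x14 (blk 5, set 1) → MISS  vc=[9, 3]
17: 0xd (blk 3, set 1) → VC-HIT  vc=[9, 5]
18: 0xe (blk 3, set 1) → L1-HIT  vc=[9, 5]
19: 0x15 (blk 5, set 1) → VC-HIT  vc=[9, 3]
20: 0xe (blk 3, set 1) → VC-HIT  vc=[9, 5]

MISSES = 3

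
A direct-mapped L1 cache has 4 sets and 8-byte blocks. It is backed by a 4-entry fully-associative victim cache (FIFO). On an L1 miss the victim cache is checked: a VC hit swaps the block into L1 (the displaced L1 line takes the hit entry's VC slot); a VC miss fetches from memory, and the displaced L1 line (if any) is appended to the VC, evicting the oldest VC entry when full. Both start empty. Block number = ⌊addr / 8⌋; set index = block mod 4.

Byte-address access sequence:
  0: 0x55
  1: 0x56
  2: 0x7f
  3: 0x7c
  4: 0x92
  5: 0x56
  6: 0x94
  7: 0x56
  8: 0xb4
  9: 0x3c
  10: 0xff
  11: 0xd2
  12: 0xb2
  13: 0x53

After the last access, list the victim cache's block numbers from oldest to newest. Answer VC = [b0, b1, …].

VC = [22, 15, 7, 26]

  [0] addr=0x55 blk=10 s=2: MISS | VC []
  [1] addr=0x56 blk=10 s=2: L1-HIT | VC []
  [2] addr=0x7f blk=15 s=3: MISS | VC []
  [3] addr=0x7c blk=15 s=3: L1-HIT | VC []
  [4] addr=0x92 blk=18 s=2: MISS | VC [10]
  [5] addr=0x56 blk=10 s=2: VC-HIT | VC [18]
  [6] addr=0x94 blk=18 s=2: VC-HIT | VC [10]
  [7] addr=0x56 blk=10 s=2: VC-HIT | VC [18]
  [8] addr=0xb4 blk=22 s=2: MISS | VC [18, 10]
  [9] addr=0x3c blk=7 s=3: MISS | VC [18, 10, 15]
  [10] addr=0xff blk=31 s=3: MISS | VC [18, 10, 15, 7]
  [11] addr=0xd2 blk=26 s=2: MISS | VC [10, 15, 7, 22]
  [12] addr=0xb2 blk=22 s=2: VC-HIT | VC [10, 15, 7, 26]
  [13] addr=0x53 blk=10 s=2: VC-HIT | VC [22, 15, 7, 26]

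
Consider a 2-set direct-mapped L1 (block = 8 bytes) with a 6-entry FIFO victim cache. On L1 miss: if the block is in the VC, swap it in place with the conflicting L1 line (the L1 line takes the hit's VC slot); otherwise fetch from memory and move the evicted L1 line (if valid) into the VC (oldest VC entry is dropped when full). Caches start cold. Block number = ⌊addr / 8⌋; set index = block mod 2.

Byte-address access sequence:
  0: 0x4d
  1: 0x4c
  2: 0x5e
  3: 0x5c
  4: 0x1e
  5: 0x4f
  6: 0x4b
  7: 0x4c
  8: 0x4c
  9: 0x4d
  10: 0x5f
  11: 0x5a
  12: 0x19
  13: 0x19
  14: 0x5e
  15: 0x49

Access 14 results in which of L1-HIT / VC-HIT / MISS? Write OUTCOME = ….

OUTCOME = VC-HIT

#0 0x4d→b9/s1 MISS; vc=[]
#1 0x4c→b9/s1 L1-HIT; vc=[]
#2 0x5e→b11/s1 MISS; vc=[9]
#3 0x5c→b11/s1 L1-HIT; vc=[9]
#4 0x1e→b3/s1 MISS; vc=[9,11]
#5 0x4f→b9/s1 VC-HIT; vc=[3,11]
#6 0x4b→b9/s1 L1-HIT; vc=[3,11]
#7 0x4c→b9/s1 L1-HIT; vc=[3,11]
#8 0x4c→b9/s1 L1-HIT; vc=[3,11]
#9 0x4d→b9/s1 L1-HIT; vc=[3,11]
#10 0x5f→b11/s1 VC-HIT; vc=[3,9]
#11 0x5a→b11/s1 L1-HIT; vc=[3,9]
#12 0x19→b3/s1 VC-HIT; vc=[11,9]
#13 0x19→b3/s1 L1-HIT; vc=[11,9]
#14 0x5e→b11/s1 VC-HIT; vc=[3,9]
#15 0x49→b9/s1 VC-HIT; vc=[3,11]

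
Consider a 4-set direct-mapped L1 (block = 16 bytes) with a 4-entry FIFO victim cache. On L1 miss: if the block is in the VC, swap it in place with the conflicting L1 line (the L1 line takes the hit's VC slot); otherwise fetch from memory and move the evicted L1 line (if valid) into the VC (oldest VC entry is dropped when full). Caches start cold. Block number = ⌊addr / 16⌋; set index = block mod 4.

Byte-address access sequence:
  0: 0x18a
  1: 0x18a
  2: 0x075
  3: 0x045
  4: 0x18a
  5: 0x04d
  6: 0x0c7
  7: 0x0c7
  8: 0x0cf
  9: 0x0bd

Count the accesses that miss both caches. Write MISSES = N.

0: 0x18a (blk 24, set 0) → MISS  vc=[]
1: 0x18a (blk 24, set 0) → L1-HIT  vc=[]
2: 0x75 (blk 7, set 3) → MISS  vc=[]
3: 0x45 (blk 4, set 0) → MISS  vc=[24]
4: 0x18a (blk 24, set 0) → VC-HIT  vc=[4]
5: 0x4d (blk 4, set 0) → VC-HIT  vc=[24]
6: 0xc7 (blk 12, set 0) → MISS  vc=[24, 4]
7: 0xc7 (blk 12, set 0) → L1-HIT  vc=[24, 4]
8: 0xcf (blk 12, set 0) → L1-HIT  vc=[24, 4]
9: 0xbd (blk 11, set 3) → MISS  vc=[24, 4, 7]

MISSES = 5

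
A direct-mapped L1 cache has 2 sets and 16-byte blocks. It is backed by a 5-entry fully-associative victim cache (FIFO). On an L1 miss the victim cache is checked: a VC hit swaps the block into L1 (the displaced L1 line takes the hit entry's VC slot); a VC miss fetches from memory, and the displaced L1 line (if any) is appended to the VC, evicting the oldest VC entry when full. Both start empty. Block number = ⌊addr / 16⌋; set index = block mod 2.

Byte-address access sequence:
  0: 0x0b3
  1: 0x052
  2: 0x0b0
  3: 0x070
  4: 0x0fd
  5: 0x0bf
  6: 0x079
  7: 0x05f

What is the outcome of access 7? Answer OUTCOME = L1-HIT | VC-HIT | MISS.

OUTCOME = VC-HIT

#0 0xb3→b11/s1 MISS; vc=[]
#1 0x52→b5/s1 MISS; vc=[11]
#2 0xb0→b11/s1 VC-HIT; vc=[5]
#3 0x70→b7/s1 MISS; vc=[5,11]
#4 0xfd→b15/s1 MISS; vc=[5,11,7]
#5 0xbf→b11/s1 VC-HIT; vc=[5,15,7]
#6 0x79→b7/s1 VC-HIT; vc=[5,15,11]
#7 0x5f→b5/s1 VC-HIT; vc=[7,15,11]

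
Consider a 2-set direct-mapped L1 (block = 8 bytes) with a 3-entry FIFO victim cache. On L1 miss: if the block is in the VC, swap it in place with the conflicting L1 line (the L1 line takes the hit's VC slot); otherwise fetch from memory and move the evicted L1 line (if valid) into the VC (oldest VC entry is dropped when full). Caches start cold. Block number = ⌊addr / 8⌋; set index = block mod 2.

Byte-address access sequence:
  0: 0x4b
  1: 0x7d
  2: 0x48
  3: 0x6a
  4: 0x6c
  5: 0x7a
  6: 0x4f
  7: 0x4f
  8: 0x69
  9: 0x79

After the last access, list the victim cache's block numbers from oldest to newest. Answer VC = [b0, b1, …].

#0 0x4b→b9/s1 MISS; vc=[]
#1 0x7d→b15/s1 MISS; vc=[9]
#2 0x48→b9/s1 VC-HIT; vc=[15]
#3 0x6a→b13/s1 MISS; vc=[15,9]
#4 0x6c→b13/s1 L1-HIT; vc=[15,9]
#5 0x7a→b15/s1 VC-HIT; vc=[13,9]
#6 0x4f→b9/s1 VC-HIT; vc=[13,15]
#7 0x4f→b9/s1 L1-HIT; vc=[13,15]
#8 0x69→b13/s1 VC-HIT; vc=[9,15]
#9 0x79→b15/s1 VC-HIT; vc=[9,13]

VC = [9, 13]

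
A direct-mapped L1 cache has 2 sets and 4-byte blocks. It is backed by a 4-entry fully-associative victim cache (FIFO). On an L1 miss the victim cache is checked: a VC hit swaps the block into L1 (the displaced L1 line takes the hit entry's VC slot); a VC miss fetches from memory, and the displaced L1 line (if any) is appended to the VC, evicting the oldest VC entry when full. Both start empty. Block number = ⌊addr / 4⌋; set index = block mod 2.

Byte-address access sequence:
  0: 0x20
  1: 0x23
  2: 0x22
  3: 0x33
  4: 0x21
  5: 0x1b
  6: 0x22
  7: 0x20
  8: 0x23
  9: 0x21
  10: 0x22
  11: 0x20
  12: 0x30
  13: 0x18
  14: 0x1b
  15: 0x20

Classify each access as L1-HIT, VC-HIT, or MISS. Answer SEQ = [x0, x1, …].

0: 0x20 (blk 8, set 0) → MISS  vc=[]
1: 0x23 (blk 8, set 0) → L1-HIT  vc=[]
2: 0x22 (blk 8, set 0) → L1-HIT  vc=[]
3: 0x33 (blk 12, set 0) → MISS  vc=[8]
4: 0x21 (blk 8, set 0) → VC-HIT  vc=[12]
5: 0x1b (blk 6, set 0) → MISS  vc=[12, 8]
6: 0x22 (blk 8, set 0) → VC-HIT  vc=[12, 6]
7: 0x20 (blk 8, set 0) → L1-HIT  vc=[12, 6]
8: 0x23 (blk 8, set 0) → L1-HIT  vc=[12, 6]
9: 0x21 (blk 8, set 0) → L1-HIT  vc=[12, 6]
10: 0x22 (blk 8, set 0) → L1-HIT  vc=[12, 6]
11: 0x20 (blk 8, set 0) → L1-HIT  vc=[12, 6]
12: 0x30 (blk 12, set 0) → VC-HIT  vc=[8, 6]
13: 0x18 (blk 6, set 0) → VC-HIT  vc=[8, 12]
14: 0x1b (blk 6, set 0) → L1-HIT  vc=[8, 12]
15: 0x20 (blk 8, set 0) → VC-HIT  vc=[6, 12]

SEQ = [MISS, L1-HIT, L1-HIT, MISS, VC-HIT, MISS, VC-HIT, L1-HIT, L1-HIT, L1-HIT, L1-HIT, L1-HIT, VC-HIT, VC-HIT, L1-HIT, VC-HIT]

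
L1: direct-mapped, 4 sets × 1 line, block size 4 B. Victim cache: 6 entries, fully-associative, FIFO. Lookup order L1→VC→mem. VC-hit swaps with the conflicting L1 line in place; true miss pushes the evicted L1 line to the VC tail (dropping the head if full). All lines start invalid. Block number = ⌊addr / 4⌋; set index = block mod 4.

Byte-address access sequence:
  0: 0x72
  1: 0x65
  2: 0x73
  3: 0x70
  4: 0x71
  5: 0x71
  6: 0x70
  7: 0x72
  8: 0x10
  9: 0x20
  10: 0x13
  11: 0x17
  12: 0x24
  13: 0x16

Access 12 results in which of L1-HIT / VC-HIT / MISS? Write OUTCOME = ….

OUTCOME = MISS

  [0] addr=0x72 blk=28 s=0: MISS | VC []
  [1] addr=0x65 blk=25 s=1: MISS | VC []
  [2] addr=0x73 blk=28 s=0: L1-HIT | VC []
  [3] addr=0x70 blk=28 s=0: L1-HIT | VC []
  [4] addr=0x71 blk=28 s=0: L1-HIT | VC []
  [5] addr=0x71 blk=28 s=0: L1-HIT | VC []
  [6] addr=0x70 blk=28 s=0: L1-HIT | VC []
  [7] addr=0x72 blk=28 s=0: L1-HIT | VC []
  [8] addr=0x10 blk=4 s=0: MISS | VC [28]
  [9] addr=0x20 blk=8 s=0: MISS | VC [28, 4]
  [10] addr=0x13 blk=4 s=0: VC-HIT | VC [28, 8]
  [11] addr=0x17 blk=5 s=1: MISS | VC [28, 8, 25]
  [12] addr=0x24 blk=9 s=1: MISS | VC [28, 8, 25, 5]
  [13] addr=0x16 blk=5 s=1: VC-HIT | VC [28, 8, 25, 9]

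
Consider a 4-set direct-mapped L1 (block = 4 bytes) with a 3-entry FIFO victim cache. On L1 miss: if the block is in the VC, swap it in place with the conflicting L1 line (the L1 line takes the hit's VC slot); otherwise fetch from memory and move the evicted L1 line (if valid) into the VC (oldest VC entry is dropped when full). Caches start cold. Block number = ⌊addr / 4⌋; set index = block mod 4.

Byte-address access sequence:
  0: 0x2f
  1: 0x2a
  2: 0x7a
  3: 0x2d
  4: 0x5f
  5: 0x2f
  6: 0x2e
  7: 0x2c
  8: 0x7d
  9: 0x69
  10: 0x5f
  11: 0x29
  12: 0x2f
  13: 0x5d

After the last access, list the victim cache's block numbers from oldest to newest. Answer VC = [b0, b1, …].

VC = [11, 30, 26]

  [0] addr=0x2f blk=11 s=3: MISS | VC []
  [1] addr=0x2a blk=10 s=2: MISS | VC []
  [2] addr=0x7a blk=30 s=2: MISS | VC [10]
  [3] addr=0x2d blk=11 s=3: L1-HIT | VC [10]
  [4] addr=0x5f blk=23 s=3: MISS | VC [10, 11]
  [5] addr=0x2f blk=11 s=3: VC-HIT | VC [10, 23]
  [6] addr=0x2e blk=11 s=3: L1-HIT | VC [10, 23]
  [7] addr=0x2c blk=11 s=3: L1-HIT | VC [10, 23]
  [8] addr=0x7d blk=31 s=3: MISS | VC [10, 23, 11]
  [9] addr=0x69 blk=26 s=2: MISS | VC [23, 11, 30]
  [10] addr=0x5f blk=23 s=3: VC-HIT | VC [31, 11, 30]
  [11] addr=0x29 blk=10 s=2: MISS | VC [11, 30, 26]
  [12] addr=0x2f blk=11 s=3: VC-HIT | VC [23, 30, 26]
  [13] addr=0x5d blk=23 s=3: VC-HIT | VC [11, 30, 26]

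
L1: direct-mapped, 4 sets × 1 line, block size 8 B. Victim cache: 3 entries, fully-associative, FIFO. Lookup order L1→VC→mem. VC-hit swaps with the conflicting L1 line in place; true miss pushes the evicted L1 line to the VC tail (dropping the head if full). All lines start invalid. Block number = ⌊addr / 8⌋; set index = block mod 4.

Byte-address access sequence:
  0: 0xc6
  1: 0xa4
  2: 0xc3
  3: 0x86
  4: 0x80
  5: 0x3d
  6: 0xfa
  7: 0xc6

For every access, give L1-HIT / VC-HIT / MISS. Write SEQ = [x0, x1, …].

SEQ = [MISS, MISS, VC-HIT, MISS, L1-HIT, MISS, MISS, VC-HIT]

#0 0xc6→b24/s0 MISS; vc=[]
#1 0xa4→b20/s0 MISS; vc=[24]
#2 0xc3→b24/s0 VC-HIT; vc=[20]
#3 0x86→b16/s0 MISS; vc=[20,24]
#4 0x80→b16/s0 L1-HIT; vc=[20,24]
#5 0x3d→b7/s3 MISS; vc=[20,24]
#6 0xfa→b31/s3 MISS; vc=[20,24,7]
#7 0xc6→b24/s0 VC-HIT; vc=[20,16,7]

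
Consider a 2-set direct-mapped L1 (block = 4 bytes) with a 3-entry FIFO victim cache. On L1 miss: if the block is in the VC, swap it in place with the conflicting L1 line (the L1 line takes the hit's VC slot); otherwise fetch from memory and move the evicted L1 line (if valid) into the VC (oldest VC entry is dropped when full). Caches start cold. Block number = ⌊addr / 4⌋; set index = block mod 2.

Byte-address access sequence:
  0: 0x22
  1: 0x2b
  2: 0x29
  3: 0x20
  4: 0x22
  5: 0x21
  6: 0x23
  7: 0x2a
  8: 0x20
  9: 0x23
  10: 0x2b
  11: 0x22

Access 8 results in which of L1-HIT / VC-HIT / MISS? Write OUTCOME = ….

OUTCOME = VC-HIT

#0 0x22→b8/s0 MISS; vc=[]
#1 0x2b→b10/s0 MISS; vc=[8]
#2 0x29→b10/s0 L1-HIT; vc=[8]
#3 0x20→b8/s0 VC-HIT; vc=[10]
#4 0x22→b8/s0 L1-HIT; vc=[10]
#5 0x21→b8/s0 L1-HIT; vc=[10]
#6 0x23→b8/s0 L1-HIT; vc=[10]
#7 0x2a→b10/s0 VC-HIT; vc=[8]
#8 0x20→b8/s0 VC-HIT; vc=[10]
#9 0x23→b8/s0 L1-HIT; vc=[10]
#10 0x2b→b10/s0 VC-HIT; vc=[8]
#11 0x22→b8/s0 VC-HIT; vc=[10]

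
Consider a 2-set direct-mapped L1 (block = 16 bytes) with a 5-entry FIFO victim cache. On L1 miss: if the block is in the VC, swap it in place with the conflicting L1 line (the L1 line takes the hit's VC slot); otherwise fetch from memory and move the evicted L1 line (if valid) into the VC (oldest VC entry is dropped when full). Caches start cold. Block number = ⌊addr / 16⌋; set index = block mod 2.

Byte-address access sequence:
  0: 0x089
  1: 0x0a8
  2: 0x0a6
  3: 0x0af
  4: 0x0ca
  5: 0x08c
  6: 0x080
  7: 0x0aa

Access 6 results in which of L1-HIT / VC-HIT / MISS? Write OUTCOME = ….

  [0] addr=0x89 blk=8 s=0: MISS | VC []
  [1] addr=0xa8 blk=10 s=0: MISS | VC [8]
  [2] addr=0xa6 blk=10 s=0: L1-HIT | VC [8]
  [3] addr=0xaf blk=10 s=0: L1-HIT | VC [8]
  [4] addr=0xca blk=12 s=0: MISS | VC [8, 10]
  [5] addr=0x8c blk=8 s=0: VC-HIT | VC [12, 10]
  [6] addr=0x80 blk=8 s=0: L1-HIT | VC [12, 10]
  [7] addr=0xaa blk=10 s=0: VC-HIT | VC [12, 8]

OUTCOME = L1-HIT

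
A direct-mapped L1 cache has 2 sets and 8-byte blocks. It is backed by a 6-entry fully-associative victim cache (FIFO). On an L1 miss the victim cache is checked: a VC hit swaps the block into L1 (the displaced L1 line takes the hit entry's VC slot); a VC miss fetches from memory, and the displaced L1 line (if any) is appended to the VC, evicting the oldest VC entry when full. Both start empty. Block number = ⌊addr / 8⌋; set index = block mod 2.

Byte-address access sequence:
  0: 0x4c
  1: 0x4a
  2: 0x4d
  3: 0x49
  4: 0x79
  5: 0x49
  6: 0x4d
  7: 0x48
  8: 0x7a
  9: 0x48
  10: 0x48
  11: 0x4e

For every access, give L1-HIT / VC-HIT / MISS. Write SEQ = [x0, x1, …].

SEQ = [MISS, L1-HIT, L1-HIT, L1-HIT, MISS, VC-HIT, L1-HIT, L1-HIT, VC-HIT, VC-HIT, L1-HIT, L1-HIT]

#0 0x4c→b9/s1 MISS; vc=[]
#1 0x4a→b9/s1 L1-HIT; vc=[]
#2 0x4d→b9/s1 L1-HIT; vc=[]
#3 0x49→b9/s1 L1-HIT; vc=[]
#4 0x79→b15/s1 MISS; vc=[9]
#5 0x49→b9/s1 VC-HIT; vc=[15]
#6 0x4d→b9/s1 L1-HIT; vc=[15]
#7 0x48→b9/s1 L1-HIT; vc=[15]
#8 0x7a→b15/s1 VC-HIT; vc=[9]
#9 0x48→b9/s1 VC-HIT; vc=[15]
#10 0x48→b9/s1 L1-HIT; vc=[15]
#11 0x4e→b9/s1 L1-HIT; vc=[15]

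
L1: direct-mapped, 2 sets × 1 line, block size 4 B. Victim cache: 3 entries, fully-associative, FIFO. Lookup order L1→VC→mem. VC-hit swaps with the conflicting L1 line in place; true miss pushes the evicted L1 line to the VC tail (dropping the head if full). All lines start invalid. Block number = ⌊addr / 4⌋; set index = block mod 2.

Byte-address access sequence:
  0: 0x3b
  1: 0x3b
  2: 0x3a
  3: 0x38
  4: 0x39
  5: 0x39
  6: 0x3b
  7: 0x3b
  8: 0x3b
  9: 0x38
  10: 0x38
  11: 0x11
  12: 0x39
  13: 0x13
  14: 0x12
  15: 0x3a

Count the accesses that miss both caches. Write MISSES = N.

  [0] addr=0x3b blk=14 s=0: MISS | VC []
  [1] addr=0x3b blk=14 s=0: L1-HIT | VC []
  [2] addr=0x3a blk=14 s=0: L1-HIT | VC []
  [3] addr=0x38 blk=14 s=0: L1-HIT | VC []
  [4] addr=0x39 blk=14 s=0: L1-HIT | VC []
  [5] addr=0x39 blk=14 s=0: L1-HIT | VC []
  [6] addr=0x3b blk=14 s=0: L1-HIT | VC []
  [7] addr=0x3b blk=14 s=0: L1-HIT | VC []
  [8] addr=0x3b blk=14 s=0: L1-HIT | VC []
  [9] addr=0x38 blk=14 s=0: L1-HIT | VC []
  [10] addr=0x38 blk=14 s=0: L1-HIT | VC []
  [11] addr=0x11 blk=4 s=0: MISS | VC [14]
  [12] addr=0x39 blk=14 s=0: VC-HIT | VC [4]
  [13] addr=0x13 blk=4 s=0: VC-HIT | VC [14]
  [14] addr=0x12 blk=4 s=0: L1-HIT | VC [14]
  [15] addr=0x3a blk=14 s=0: VC-HIT | VC [4]

MISSES = 2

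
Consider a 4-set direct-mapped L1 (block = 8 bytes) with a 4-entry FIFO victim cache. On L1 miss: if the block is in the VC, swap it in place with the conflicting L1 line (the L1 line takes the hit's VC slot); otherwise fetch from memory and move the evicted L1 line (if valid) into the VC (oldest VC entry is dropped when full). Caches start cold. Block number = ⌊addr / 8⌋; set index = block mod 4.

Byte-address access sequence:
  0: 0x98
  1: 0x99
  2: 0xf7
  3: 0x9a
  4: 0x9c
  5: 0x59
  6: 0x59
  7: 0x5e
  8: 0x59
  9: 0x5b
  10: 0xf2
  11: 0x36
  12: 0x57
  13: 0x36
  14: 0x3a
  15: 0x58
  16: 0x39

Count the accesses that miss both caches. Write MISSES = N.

MISSES = 6

0: 0x98 (blk 19, set 3) → MISS  vc=[]
1: 0x99 (blk 19, set 3) → L1-HIT  vc=[]
2: 0xf7 (blk 30, set 2) → MISS  vc=[]
3: 0x9a (blk 19, set 3) → L1-HIT  vc=[]
4: 0x9c (blk 19, set 3) → L1-HIT  vc=[]
5: 0x59 (blk 11, set 3) → MISS  vc=[19]
6: 0x59 (blk 11, set 3) → L1-HIT  vc=[19]
7: 0x5e (blk 11, set 3) → L1-HIT  vc=[19]
8: 0x59 (blk 11, set 3) → L1-HIT  vc=[19]
9: 0x5b (blk 11, set 3) → L1-HIT  vc=[19]
10: 0xf2 (blk 30, set 2) → L1-HIT  vc=[19]
11: 0x36 (blk 6, set 2) → MISS  vc=[19, 30]
12: 0x57 (blk 10, set 2) → MISS  vc=[19, 30, 6]
13: 0x36 (blk 6, set 2) → VC-HIT  vc=[19, 30, 10]
14: 0x3a (blk 7, set 3) → MISS  vc=[19, 30, 10, 11]
15: 0x58 (blk 11, set 3) → VC-HIT  vc=[19, 30, 10, 7]
16: 0x39 (blk 7, set 3) → VC-HIT  vc=[19, 30, 10, 11]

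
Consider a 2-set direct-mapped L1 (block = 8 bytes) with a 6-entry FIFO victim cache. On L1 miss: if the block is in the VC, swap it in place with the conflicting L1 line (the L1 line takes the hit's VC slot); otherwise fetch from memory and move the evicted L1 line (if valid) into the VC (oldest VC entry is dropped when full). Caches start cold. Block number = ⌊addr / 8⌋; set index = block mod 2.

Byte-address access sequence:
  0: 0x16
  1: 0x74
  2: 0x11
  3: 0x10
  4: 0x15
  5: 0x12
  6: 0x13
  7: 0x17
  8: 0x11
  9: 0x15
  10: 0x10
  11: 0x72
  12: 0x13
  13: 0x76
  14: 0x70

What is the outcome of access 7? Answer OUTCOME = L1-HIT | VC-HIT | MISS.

OUTCOME = L1-HIT

  [0] addr=0x16 blk=2 s=0: MISS | VC []
  [1] addr=0x74 blk=14 s=0: MISS | VC [2]
  [2] addr=0x11 blk=2 s=0: VC-HIT | VC [14]
  [3] addr=0x10 blk=2 s=0: L1-HIT | VC [14]
  [4] addr=0x15 blk=2 s=0: L1-HIT | VC [14]
  [5] addr=0x12 blk=2 s=0: L1-HIT | VC [14]
  [6] addr=0x13 blk=2 s=0: L1-HIT | VC [14]
  [7] addr=0x17 blk=2 s=0: L1-HIT | VC [14]
  [8] addr=0x11 blk=2 s=0: L1-HIT | VC [14]
  [9] addr=0x15 blk=2 s=0: L1-HIT | VC [14]
  [10] addr=0x10 blk=2 s=0: L1-HIT | VC [14]
  [11] addr=0x72 blk=14 s=0: VC-HIT | VC [2]
  [12] addr=0x13 blk=2 s=0: VC-HIT | VC [14]
  [13] addr=0x76 blk=14 s=0: VC-HIT | VC [2]
  [14] addr=0x70 blk=14 s=0: L1-HIT | VC [2]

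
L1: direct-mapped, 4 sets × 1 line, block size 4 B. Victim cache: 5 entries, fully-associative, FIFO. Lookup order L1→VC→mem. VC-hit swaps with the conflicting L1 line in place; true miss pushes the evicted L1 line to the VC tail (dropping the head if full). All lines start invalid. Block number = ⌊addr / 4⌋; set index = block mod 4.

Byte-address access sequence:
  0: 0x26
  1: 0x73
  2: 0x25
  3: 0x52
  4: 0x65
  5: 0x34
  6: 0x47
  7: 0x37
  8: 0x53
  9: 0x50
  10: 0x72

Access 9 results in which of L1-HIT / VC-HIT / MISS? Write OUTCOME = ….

OUTCOME = L1-HIT

#0 0x26→b9/s1 MISS; vc=[]
#1 0x73→b28/s0 MISS; vc=[]
#2 0x25→b9/s1 L1-HIT; vc=[]
#3 0x52→b20/s0 MISS; vc=[28]
#4 0x65→b25/s1 MISS; vc=[28,9]
#5 0x34→b13/s1 MISS; vc=[28,9,25]
#6 0x47→b17/s1 MISS; vc=[28,9,25,13]
#7 0x37→b13/s1 VC-HIT; vc=[28,9,25,17]
#8 0x53→b20/s0 L1-HIT; vc=[28,9,25,17]
#9 0x50→b20/s0 L1-HIT; vc=[28,9,25,17]
#10 0x72→b28/s0 VC-HIT; vc=[20,9,25,17]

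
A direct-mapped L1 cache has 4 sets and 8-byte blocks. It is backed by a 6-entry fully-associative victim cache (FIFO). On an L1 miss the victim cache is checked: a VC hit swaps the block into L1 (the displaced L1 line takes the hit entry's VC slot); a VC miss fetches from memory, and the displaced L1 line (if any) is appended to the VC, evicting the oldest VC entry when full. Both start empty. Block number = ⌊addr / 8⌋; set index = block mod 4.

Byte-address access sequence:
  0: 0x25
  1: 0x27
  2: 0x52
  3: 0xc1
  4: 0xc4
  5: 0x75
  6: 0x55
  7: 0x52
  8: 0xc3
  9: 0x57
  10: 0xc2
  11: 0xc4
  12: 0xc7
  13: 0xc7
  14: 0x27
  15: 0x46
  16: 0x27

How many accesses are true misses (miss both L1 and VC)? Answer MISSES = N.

MISSES = 5

#0 0x25→b4/s0 MISS; vc=[]
#1 0x27→b4/s0 L1-HIT; vc=[]
#2 0x52→b10/s2 MISS; vc=[]
#3 0xc1→b24/s0 MISS; vc=[4]
#4 0xc4→b24/s0 L1-HIT; vc=[4]
#5 0x75→b14/s2 MISS; vc=[4,10]
#6 0x55→b10/s2 VC-HIT; vc=[4,14]
#7 0x52→b10/s2 L1-HIT; vc=[4,14]
#8 0xc3→b24/s0 L1-HIT; vc=[4,14]
#9 0x57→b10/s2 L1-HIT; vc=[4,14]
#10 0xc2→b24/s0 L1-HIT; vc=[4,14]
#11 0xc4→b24/s0 L1-HIT; vc=[4,14]
#12 0xc7→b24/s0 L1-HIT; vc=[4,14]
#13 0xc7→b24/s0 L1-HIT; vc=[4,14]
#14 0x27→b4/s0 VC-HIT; vc=[24,14]
#15 0x46→b8/s0 MISS; vc=[24,14,4]
#16 0x27→b4/s0 VC-HIT; vc=[24,14,8]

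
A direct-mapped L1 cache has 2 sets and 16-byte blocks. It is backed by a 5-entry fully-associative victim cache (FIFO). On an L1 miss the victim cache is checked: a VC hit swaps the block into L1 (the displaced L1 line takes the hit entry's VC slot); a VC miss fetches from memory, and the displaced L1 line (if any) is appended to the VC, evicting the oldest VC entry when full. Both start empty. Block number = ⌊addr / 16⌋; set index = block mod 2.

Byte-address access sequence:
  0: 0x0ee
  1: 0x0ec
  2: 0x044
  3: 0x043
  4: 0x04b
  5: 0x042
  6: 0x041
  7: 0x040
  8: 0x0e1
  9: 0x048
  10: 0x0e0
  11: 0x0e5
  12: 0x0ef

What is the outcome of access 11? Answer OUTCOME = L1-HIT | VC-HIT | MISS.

OUTCOME = L1-HIT

#0 0xee→b14/s0 MISS; vc=[]
#1 0xec→b14/s0 L1-HIT; vc=[]
#2 0x44→b4/s0 MISS; vc=[14]
#3 0x43→b4/s0 L1-HIT; vc=[14]
#4 0x4b→b4/s0 L1-HIT; vc=[14]
#5 0x42→b4/s0 L1-HIT; vc=[14]
#6 0x41→b4/s0 L1-HIT; vc=[14]
#7 0x40→b4/s0 L1-HIT; vc=[14]
#8 0xe1→b14/s0 VC-HIT; vc=[4]
#9 0x48→b4/s0 VC-HIT; vc=[14]
#10 0xe0→b14/s0 VC-HIT; vc=[4]
#11 0xe5→b14/s0 L1-HIT; vc=[4]
#12 0xef→b14/s0 L1-HIT; vc=[4]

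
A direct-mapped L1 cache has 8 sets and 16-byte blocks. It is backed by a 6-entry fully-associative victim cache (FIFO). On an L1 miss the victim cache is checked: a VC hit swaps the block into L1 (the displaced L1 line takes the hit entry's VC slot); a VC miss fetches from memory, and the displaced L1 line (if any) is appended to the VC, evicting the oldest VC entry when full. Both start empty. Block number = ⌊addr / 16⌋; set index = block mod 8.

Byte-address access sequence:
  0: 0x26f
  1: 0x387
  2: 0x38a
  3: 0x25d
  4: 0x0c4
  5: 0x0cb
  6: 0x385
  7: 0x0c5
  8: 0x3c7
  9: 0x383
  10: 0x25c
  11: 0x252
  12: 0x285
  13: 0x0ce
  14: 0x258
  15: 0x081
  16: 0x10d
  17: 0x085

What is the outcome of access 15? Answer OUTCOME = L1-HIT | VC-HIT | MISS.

OUTCOME = MISS

0: 0x26f (blk 38, set 6) → MISS  vc=[]
1: 0x387 (blk 56, set 0) → MISS  vc=[]
2: 0x38a (blk 56, set 0) → L1-HIT  vc=[]
3: 0x25d (blk 37, set 5) → MISS  vc=[]
4: 0xc4 (blk 12, set 4) → MISS  vc=[]
5: 0xcb (blk 12, set 4) → L1-HIT  vc=[]
6: 0x385 (blk 56, set 0) → L1-HIT  vc=[]
7: 0xc5 (blk 12, set 4) → L1-HIT  vc=[]
8: 0x3c7 (blk 60, set 4) → MISS  vc=[12]
9: 0x383 (blk 56, set 0) → L1-HIT  vc=[12]
10: 0x25c (blk 37, set 5) → L1-HIT  vc=[12]
11: 0x252 (blk 37, set 5) → L1-HIT  vc=[12]
12: 0x285 (blk 40, set 0) → MISS  vc=[12, 56]
13: 0xce (blk 12, set 4) → VC-HIT  vc=[60, 56]
14: 0x258 (blk 37, set 5) → L1-HIT  vc=[60, 56]
15: 0x81 (blk 8, set 0) → MISS  vc=[60, 56, 40]
16: 0x10d (blk 16, set 0) → MISS  vc=[60, 56, 40, 8]
17: 0x85 (blk 8, set 0) → VC-HIT  vc=[60, 56, 40, 16]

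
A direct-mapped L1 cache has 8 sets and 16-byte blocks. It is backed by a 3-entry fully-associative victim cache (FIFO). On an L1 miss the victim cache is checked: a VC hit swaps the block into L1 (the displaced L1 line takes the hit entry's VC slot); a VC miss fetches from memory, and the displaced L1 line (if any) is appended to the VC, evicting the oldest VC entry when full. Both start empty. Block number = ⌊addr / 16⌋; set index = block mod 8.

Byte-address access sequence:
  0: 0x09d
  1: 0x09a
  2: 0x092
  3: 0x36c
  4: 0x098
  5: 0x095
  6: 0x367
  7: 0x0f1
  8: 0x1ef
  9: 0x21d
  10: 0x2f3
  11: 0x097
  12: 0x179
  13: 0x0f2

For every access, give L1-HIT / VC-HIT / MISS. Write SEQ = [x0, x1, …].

#0 0x9d→b9/s1 MISS; vc=[]
#1 0x9a→b9/s1 L1-HIT; vc=[]
#2 0x92→b9/s1 L1-HIT; vc=[]
#3 0x36c→b54/s6 MISS; vc=[]
#4 0x98→b9/s1 L1-HIT; vc=[]
#5 0x95→b9/s1 L1-HIT; vc=[]
#6 0x367→b54/s6 L1-HIT; vc=[]
#7 0xf1→b15/s7 MISS; vc=[]
#8 0x1ef→b30/s6 MISS; vc=[54]
#9 0x21d→b33/s1 MISS; vc=[54,9]
#10 0x2f3→b47/s7 MISS; vc=[54,9,15]
#11 0x97→b9/s1 VC-HIT; vc=[54,33,15]
#12 0x179→b23/s7 MISS; vc=[33,15,47]
#13 0xf2→b15/s7 VC-HIT; vc=[33,23,47]

SEQ = [MISS, L1-HIT, L1-HIT, MISS, L1-HIT, L1-HIT, L1-HIT, MISS, MISS, MISS, MISS, VC-HIT, MISS, VC-HIT]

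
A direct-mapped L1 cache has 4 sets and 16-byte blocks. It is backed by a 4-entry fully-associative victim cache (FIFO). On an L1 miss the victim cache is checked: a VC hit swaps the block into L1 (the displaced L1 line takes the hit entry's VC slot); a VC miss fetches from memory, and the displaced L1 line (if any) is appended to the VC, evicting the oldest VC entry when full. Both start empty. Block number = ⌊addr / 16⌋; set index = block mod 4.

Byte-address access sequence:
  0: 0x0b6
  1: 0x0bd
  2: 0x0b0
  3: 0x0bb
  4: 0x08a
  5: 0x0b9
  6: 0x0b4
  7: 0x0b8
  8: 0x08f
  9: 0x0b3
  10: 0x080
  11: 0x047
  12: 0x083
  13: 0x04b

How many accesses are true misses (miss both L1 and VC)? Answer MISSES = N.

  [0] addr=0xb6 blk=11 s=3: MISS | VC []
  [1] addr=0xbd blk=11 s=3: L1-HIT | VC []
  [2] addr=0xb0 blk=11 s=3: L1-HIT | VC []
  [3] addr=0xbb blk=11 s=3: L1-HIT | VC []
  [4] addr=0x8a blk=8 s=0: MISS | VC []
  [5] addr=0xb9 blk=11 s=3: L1-HIT | VC []
  [6] addr=0xb4 blk=11 s=3: L1-HIT | VC []
  [7] addr=0xb8 blk=11 s=3: L1-HIT | VC []
  [8] addr=0x8f blk=8 s=0: L1-HIT | VC []
  [9] addr=0xb3 blk=11 s=3: L1-HIT | VC []
  [10] addr=0x80 blk=8 s=0: L1-HIT | VC []
  [11] addr=0x47 blk=4 s=0: MISS | VC [8]
  [12] addr=0x83 blk=8 s=0: VC-HIT | VC [4]
  [13] addr=0x4b blk=4 s=0: VC-HIT | VC [8]

MISSES = 3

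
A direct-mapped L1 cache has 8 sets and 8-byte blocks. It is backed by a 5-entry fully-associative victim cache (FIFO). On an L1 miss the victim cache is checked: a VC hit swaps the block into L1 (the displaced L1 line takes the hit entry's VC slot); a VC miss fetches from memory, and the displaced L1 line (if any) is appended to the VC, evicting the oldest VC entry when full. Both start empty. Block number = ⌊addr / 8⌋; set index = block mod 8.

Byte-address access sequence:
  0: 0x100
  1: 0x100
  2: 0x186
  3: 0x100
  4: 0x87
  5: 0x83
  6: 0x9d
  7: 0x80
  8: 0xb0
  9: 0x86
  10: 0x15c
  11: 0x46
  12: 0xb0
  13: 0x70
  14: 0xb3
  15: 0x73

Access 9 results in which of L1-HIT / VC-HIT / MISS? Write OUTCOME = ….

0: 0x100 (blk 32, set 0) → MISS  vc=[]
1: 0x100 (blk 32, set 0) → L1-HIT  vc=[]
2: 0x186 (blk 48, set 0) → MISS  vc=[32]
3: 0x100 (blk 32, set 0) → VC-HIT  vc=[48]
4: 0x87 (blk 16, set 0) → MISS  vc=[48, 32]
5: 0x83 (blk 16, set 0) → L1-HIT  vc=[48, 32]
6: 0x9d (blk 19, set 3) → MISS  vc=[48, 32]
7: 0x80 (blk 16, set 0) → L1-HIT  vc=[48, 32]
8: 0xb0 (blk 22, set 6) → MISS  vc=[48, 32]
9: 0x86 (blk 16, set 0) → L1-HIT  vc=[48, 32]
10: 0x15c (blk 43, set 3) → MISS  vc=[48, 32, 19]
11: 0x46 (blk 8, set 0) → MISS  vc=[48, 32, 19, 16]
12: 0xb0 (blk 22, set 6) → L1-HIT  vc=[48, 32, 19, 16]
13: 0x70 (blk 14, set 6) → MISS  vc=[48, 32, 19, 16, 22]
14: 0xb3 (blk 22, set 6) → VC-HIT  vc=[48, 32, 19, 16, 14]
15: 0x73 (blk 14, set 6) → VC-HIT  vc=[48, 32, 19, 16, 22]

OUTCOME = L1-HIT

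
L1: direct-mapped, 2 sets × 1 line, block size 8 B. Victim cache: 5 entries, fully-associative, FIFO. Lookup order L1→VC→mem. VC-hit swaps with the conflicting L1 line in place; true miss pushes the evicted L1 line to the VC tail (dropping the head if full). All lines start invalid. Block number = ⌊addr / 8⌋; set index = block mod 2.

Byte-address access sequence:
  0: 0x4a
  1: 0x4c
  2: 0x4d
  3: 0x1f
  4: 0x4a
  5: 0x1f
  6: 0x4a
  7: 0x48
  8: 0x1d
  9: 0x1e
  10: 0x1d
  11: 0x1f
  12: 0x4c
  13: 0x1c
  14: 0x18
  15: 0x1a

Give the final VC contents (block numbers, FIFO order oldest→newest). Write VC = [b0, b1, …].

#0 0x4a→b9/s1 MISS; vc=[]
#1 0x4c→b9/s1 L1-HIT; vc=[]
#2 0x4d→b9/s1 L1-HIT; vc=[]
#3 0x1f→b3/s1 MISS; vc=[9]
#4 0x4a→b9/s1 VC-HIT; vc=[3]
#5 0x1f→b3/s1 VC-HIT; vc=[9]
#6 0x4a→b9/s1 VC-HIT; vc=[3]
#7 0x48→b9/s1 L1-HIT; vc=[3]
#8 0x1d→b3/s1 VC-HIT; vc=[9]
#9 0x1e→b3/s1 L1-HIT; vc=[9]
#10 0x1d→b3/s1 L1-HIT; vc=[9]
#11 0x1f→b3/s1 L1-HIT; vc=[9]
#12 0x4c→b9/s1 VC-HIT; vc=[3]
#13 0x1c→b3/s1 VC-HIT; vc=[9]
#14 0x18→b3/s1 L1-HIT; vc=[9]
#15 0x1a→b3/s1 L1-HIT; vc=[9]

VC = [9]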